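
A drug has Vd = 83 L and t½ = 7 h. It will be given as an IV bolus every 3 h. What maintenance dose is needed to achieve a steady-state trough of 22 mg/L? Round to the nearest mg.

632 mg

τ/t½ = 3/7 ≈ 0.42857, so f = (1/2)^(3/7) ≈ 0.742997.
Cmin,ss = (D/Vd)·f/(1−f), so D = Cmin,ss·Vd·(1−f)/f.
D = 22 × 83 × (1−f)/f ≈ 22 × 83 × 0.34590 ≈ 631.61 mg.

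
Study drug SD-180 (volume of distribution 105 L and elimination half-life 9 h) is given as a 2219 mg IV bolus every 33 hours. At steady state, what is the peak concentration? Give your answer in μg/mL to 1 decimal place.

τ/t½ = 33/9 ≈ 3.6667, so fraction remaining f = (1/2)^(33/9) ≈ 0.0787.
At steady state, accumulation factor R = 1/(1 − e^(−kτ)) ≈ 1.0854.
Single-dose peak C₀ = D/Vd = 2219/105 ≈ 21.133 μg/mL.
Steady-state peak Cmax,ss = C₀·R ≈ 21.133 × 1.0854 ≈ 22.938 μg/mL.

22.9 μg/mL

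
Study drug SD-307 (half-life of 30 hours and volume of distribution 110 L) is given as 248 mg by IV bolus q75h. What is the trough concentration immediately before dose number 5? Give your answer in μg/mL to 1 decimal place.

f = (1/2)^(τ/t½) = (1/2)^(75/30) ≈ 0.1768.
C₀ = D/Vd = 248/110 ≈ 2.255 μg/mL.
Before the 5th dose, 4 doses have been given. Superposition: Cmin = C₀·(f + f² + … + f^4).
≈ 2.255 × (0.1768 + 0.0313 + 0.0055 + 0.0010) ≈ 2.255 × 0.2146 ≈ 0.484 μg/mL.

0.5 μg/mL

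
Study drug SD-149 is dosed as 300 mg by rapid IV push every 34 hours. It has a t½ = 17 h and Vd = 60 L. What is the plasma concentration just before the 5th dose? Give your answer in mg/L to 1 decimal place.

1.7 mg/L

f = (1/2)^(τ/t½) = (1/2)^(34/17) ≈ 0.2500.
C₀ = D/Vd = 300/60 ≈ 5.000 mg/L.
Before the 5th dose, 4 doses have been given. Superposition: Cmin = C₀·(f + f² + … + f^4).
≈ 5.000 × (0.2500 + 0.0625 + 0.0156 + 0.0039) ≈ 5.000 × 0.3320 ≈ 1.660 mg/L.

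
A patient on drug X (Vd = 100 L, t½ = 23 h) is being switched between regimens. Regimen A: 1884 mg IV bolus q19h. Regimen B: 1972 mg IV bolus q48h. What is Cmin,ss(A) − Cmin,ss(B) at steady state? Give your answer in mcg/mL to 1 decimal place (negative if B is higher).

Regimen A: f = (1/2)^(19/23) ≈ 0.5641; Cmin,ss = (1884/100)·f/(1−f) ≈ 24.381 mcg/mL.
Regimen B: f = (1/2)^(48/23) ≈ 0.2354; Cmin,ss = (1972/100)·f/(1−f) ≈ 6.071 mcg/mL.
Difference ≈ 24.381 − 6.071 ≈ 18.310 mcg/mL.

18.3 mcg/mL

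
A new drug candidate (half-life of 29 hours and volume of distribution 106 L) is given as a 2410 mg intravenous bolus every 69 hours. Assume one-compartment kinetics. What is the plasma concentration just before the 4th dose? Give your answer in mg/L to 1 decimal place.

5.4 mg/L

f = (1/2)^(τ/t½) = (1/2)^(69/29) ≈ 0.1922.
C₀ = D/Vd = 2410/106 ≈ 22.736 mg/L.
Before the 4th dose, 3 doses have been given. Superposition: Cmin = C₀·(f + f² + … + f^3).
≈ 22.736 × (0.1922 + 0.0369 + 0.0071) ≈ 22.736 × 0.2362 ≈ 5.370 mg/L.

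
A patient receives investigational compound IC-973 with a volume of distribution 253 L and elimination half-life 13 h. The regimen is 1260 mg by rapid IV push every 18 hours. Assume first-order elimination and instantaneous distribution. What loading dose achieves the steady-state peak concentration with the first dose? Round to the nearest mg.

f = (1/2)^(18/13) ≈ 0.382992; accumulation ratio R = 1/(1−f) ≈ 1.62072.
Loading dose to hit Cmax,ss on first dose: D_load = D_maint·R ≈ 1260 × 1.62072 ≈ 2042.11 mg.

2042 mg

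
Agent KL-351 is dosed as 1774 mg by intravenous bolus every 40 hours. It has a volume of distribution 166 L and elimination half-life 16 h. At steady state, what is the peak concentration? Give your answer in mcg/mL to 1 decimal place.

k = ln2/t½ = ln2/16 ≈ 0.043322 h⁻¹; fraction remaining f = e^(−kτ) = e^(−0.043322×40) ≈ 0.1768.
Accumulation ratio R = 1/(1 − f) ≈ 1/0.8232 ≈ 1.2148.
Each bolus raises the concentration by D/Vd = 1774/166 ≈ 10.687 mcg/mL.
Cmax,ss = C₀/(1 − f) ≈ 10.687/0.8232 ≈ 12.982 mcg/mL.

13.0 mcg/mL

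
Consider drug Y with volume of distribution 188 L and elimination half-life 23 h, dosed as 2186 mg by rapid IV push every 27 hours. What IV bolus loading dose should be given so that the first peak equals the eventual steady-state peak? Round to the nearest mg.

f = (1/2)^(27/23) ≈ 0.443218; accumulation ratio R = 1/(1−f) ≈ 1.79604.
Loading dose to hit Cmax,ss on first dose: D_load = D_maint·R ≈ 2186 × 1.79604 ≈ 3926.14 mg.

3926 mg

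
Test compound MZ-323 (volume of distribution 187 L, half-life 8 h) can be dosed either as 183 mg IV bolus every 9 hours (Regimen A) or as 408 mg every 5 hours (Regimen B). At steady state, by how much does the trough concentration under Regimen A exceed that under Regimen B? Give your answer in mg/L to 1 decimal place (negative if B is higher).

-3.2 mg/L

Regimen A: f = (1/2)^(9/8) ≈ 0.4585; Cmin,ss = (183/187)·f/(1−f) ≈ 0.829 mg/L.
Regimen B: f = (1/2)^(5/8) ≈ 0.6484; Cmin,ss = (408/187)·f/(1−f) ≈ 4.024 mg/L.
Difference ≈ 0.829 − 4.024 ≈ -3.195 mg/L.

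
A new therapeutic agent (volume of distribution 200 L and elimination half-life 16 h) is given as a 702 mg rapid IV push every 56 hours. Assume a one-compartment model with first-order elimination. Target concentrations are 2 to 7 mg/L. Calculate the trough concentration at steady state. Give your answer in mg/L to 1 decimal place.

0.3 mg/L

Over one 56-h interval, 56/16 ≈ 3.5 half-lives elapse, leaving f ≈ 0.0884 of each dose.
At steady state, accumulation factor R = 1/(1 − e^(−kτ)) ≈ 1.0970.
Each bolus raises the concentration by D/Vd = 702/200 ≈ 3.510 mg/L.
Steady-state peak Cmax,ss = C₀·R ≈ 3.510 × 1.0970 ≈ 3.850 mg/L.
Steady-state trough Cmin,ss = Cmax,ss·f ≈ 3.850 × 0.0884 ≈ 0.340 mg/L.
Trough 0.3 mg/L vs MEC 2 mg/L: subtherapeutic.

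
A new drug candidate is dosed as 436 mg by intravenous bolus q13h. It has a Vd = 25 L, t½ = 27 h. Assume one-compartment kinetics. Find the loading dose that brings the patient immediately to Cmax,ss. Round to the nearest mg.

f = (1/2)^(13/27) ≈ 0.716242; accumulation ratio R = 1/(1−f) ≈ 3.52413.
Loading dose to hit Cmax,ss on first dose: D_load = D_maint·R ≈ 436 × 3.52413 ≈ 1536.52 mg.

1537 mg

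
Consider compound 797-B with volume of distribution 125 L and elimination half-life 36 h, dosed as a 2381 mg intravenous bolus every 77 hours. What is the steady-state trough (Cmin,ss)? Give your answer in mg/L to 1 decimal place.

Over one 77-h interval, 77/36 ≈ 2.1389 half-lives elapse, leaving f ≈ 0.2271 of each dose.
Each bolus raises the concentration by D/Vd = 2381/125 ≈ 19.048 mg/L.
Steady-state trough Cmin,ss = C₀·f/(1−f) ≈ 19.048 × 0.2271/0.7729 ≈ 5.597 mg/L.

5.6 mg/L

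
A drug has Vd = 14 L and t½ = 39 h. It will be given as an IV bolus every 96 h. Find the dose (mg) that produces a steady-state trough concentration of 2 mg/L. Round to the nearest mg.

τ/t½ = 96/39 ≈ 2.4615, so f = (1/2)^(96/39) ≈ 0.181553.
Cmin,ss = (D/Vd)·f/(1−f), so D = Cmin,ss·Vd·(1−f)/f.
D = 2 × 14 × (1−f)/f ≈ 2 × 14 × 4.50803 ≈ 126.22 mg.

126 mg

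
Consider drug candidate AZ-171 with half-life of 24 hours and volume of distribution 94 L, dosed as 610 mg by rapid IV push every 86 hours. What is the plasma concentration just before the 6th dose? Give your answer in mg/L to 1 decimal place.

0.6 mg/L

f = (1/2)^(τ/t½) = (1/2)^(86/24) ≈ 0.0834.
C₀ = D/Vd = 610/94 ≈ 6.489 mg/L.
Before the 6th dose, 5 doses have been given. Superposition: Cmin = C₀·(f + f² + … + f^5).
≈ 6.489 × (0.0834 + 0.0070 + 0.0006 + 0.0000 + 0.0000) ≈ 6.489 × 0.0910 ≈ 0.590 mg/L.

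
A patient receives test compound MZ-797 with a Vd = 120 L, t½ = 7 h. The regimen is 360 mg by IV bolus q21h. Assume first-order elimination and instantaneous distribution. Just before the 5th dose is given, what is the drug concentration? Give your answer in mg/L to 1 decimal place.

0.4 mg/L

f = (1/2)^(τ/t½) = (1/2)^(21/7) ≈ 0.1250.
C₀ = D/Vd = 360/120 ≈ 3.000 mg/L.
Before the 5th dose, 4 doses have been given. Superposition: Cmin = C₀·(f + f² + … + f^4).
≈ 3.000 × (0.1250 + 0.0156 + 0.0020 + 0.0002) ≈ 3.000 × 0.1428 ≈ 0.428 mg/L.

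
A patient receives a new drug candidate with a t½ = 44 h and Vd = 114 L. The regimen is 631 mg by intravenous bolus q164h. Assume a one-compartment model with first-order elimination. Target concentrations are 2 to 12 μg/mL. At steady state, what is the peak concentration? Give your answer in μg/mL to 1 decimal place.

k = ln2/t½ = ln2/44 ≈ 0.015753 h⁻¹; fraction remaining f = e^(−kτ) = e^(−0.015753×164) ≈ 0.0755.
At steady state, accumulation factor R = 1/(1 − e^(−kτ)) ≈ 1.0817.
Single-dose peak C₀ = D/Vd = 631/114 ≈ 5.535 μg/mL.
Steady-state peak Cmax,ss = C₀·R ≈ 5.535 × 1.0817 ≈ 5.987 μg/mL.
Peak 6.0 μg/mL vs MTC 12 μg/mL: below toxic threshold.

6.0 μg/mL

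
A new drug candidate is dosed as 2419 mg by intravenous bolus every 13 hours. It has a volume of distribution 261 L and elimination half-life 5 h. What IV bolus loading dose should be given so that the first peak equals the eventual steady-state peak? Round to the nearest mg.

f = (1/2)^(13/5) ≈ 0.164938; accumulation ratio R = 1/(1−f) ≈ 1.19752.
Loading dose to hit Cmax,ss on first dose: D_load = D_maint·R ≈ 2419 × 1.19752 ≈ 2896.80 mg.

2897 mg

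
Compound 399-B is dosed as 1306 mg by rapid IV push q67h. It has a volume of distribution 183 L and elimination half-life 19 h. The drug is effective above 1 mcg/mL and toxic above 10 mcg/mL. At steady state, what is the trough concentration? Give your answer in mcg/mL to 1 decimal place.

0.7 mcg/mL

Over one 67-h interval, 67/19 ≈ 3.5263 half-lives elapse, leaving f ≈ 0.0868 of each dose.
Single-dose peak C₀ = D/Vd = 1306/183 ≈ 7.137 mcg/mL.
Steady-state trough Cmin,ss = C₀·f/(1−f) ≈ 7.137 × 0.0868/0.9132 ≈ 0.678 mcg/mL.
Trough 0.7 mcg/mL vs MEC 1 mcg/mL: subtherapeutic.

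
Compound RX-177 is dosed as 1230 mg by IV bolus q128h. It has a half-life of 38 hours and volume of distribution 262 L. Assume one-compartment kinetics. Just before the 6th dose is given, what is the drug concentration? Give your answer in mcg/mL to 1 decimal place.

f = (1/2)^(τ/t½) = (1/2)^(128/38) ≈ 0.0968.
C₀ = D/Vd = 1230/262 ≈ 4.695 mcg/mL.
Before the 6th dose, 5 doses have been given. Superposition: Cmin = C₀·(f + f² + … + f^5).
≈ 4.695 × (0.0968 + 0.0094 + 0.0009 + 0.0001 + 0.0000) ≈ 4.695 × 0.1072 ≈ 0.503 mcg/mL.

0.5 mcg/mL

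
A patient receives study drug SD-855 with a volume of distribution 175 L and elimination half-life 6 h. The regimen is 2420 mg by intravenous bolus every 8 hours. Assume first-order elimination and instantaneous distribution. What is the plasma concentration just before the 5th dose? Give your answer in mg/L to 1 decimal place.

8.9 mg/L

f = (1/2)^(τ/t½) = (1/2)^(8/6) ≈ 0.3969.
C₀ = D/Vd = 2420/175 ≈ 13.829 mg/L.
Before the 5th dose, 4 doses have been given. Superposition: Cmin = C₀·(f + f² + … + f^4).
≈ 13.829 × (0.3969 + 0.1575 + 0.0625 + 0.0248) ≈ 13.829 × 0.6417 ≈ 8.874 mg/L.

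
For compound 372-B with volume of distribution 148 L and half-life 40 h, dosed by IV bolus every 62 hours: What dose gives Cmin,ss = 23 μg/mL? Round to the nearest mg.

τ/t½ = 62/40 ≈ 1.55, so f = (1/2)^(62/40) ≈ 0.341510.
Cmin,ss = (D/Vd)·f/(1−f), so D = Cmin,ss·Vd·(1−f)/f.
D = 23 × 148 × (1−f)/f ≈ 23 × 148 × 1.92817 ≈ 6563.49 mg.

6563 mg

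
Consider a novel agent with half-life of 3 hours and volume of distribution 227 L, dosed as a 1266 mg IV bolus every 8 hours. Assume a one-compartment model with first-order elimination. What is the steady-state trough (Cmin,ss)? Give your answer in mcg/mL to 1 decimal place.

τ/t½ = 8/3 ≈ 2.6667, so fraction remaining f = (1/2)^(8/3) ≈ 0.1575.
Accumulation ratio R = 1/(1 − f) ≈ 1/0.8425 ≈ 1.1869.
Single-dose peak C₀ = D/Vd = 1266/227 ≈ 5.577 mcg/mL.
Cmax,ss = C₀/(1 − f) ≈ 5.577/0.8425 ≈ 6.620 mcg/mL.
Steady-state trough Cmin,ss = Cmax,ss·f ≈ 6.620 × 0.1575 ≈ 1.043 mcg/mL.

1.0 mcg/mL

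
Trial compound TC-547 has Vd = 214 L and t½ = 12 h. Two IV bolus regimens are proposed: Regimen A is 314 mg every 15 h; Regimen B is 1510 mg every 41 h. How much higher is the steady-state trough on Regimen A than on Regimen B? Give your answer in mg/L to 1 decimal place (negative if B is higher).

0.3 mg/L

Regimen A: f = (1/2)^(15/12) ≈ 0.4204; Cmin,ss = (314/214)·f/(1−f) ≈ 1.064 mg/L.
Regimen B: f = (1/2)^(41/12) ≈ 0.0936; Cmin,ss = (1510/214)·f/(1−f) ≈ 0.729 mg/L.
Difference ≈ 1.064 − 0.729 ≈ 0.335 mg/L.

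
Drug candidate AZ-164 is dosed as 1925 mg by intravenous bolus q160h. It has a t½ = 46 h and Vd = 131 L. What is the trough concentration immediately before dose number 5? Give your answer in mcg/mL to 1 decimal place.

1.4 mcg/mL

f = (1/2)^(τ/t½) = (1/2)^(160/46) ≈ 0.0897.
C₀ = D/Vd = 1925/131 ≈ 14.695 mcg/mL.
Before the 5th dose, 4 doses have been given. Superposition: Cmin = C₀·(f + f² + … + f^4).
≈ 14.695 × (0.0897 + 0.0080 + 0.0007 + 0.0001) ≈ 14.695 × 0.0985 ≈ 1.447 mcg/mL.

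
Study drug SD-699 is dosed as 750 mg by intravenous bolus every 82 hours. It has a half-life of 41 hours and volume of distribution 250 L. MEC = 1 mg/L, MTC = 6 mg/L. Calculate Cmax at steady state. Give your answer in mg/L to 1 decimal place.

The dosing interval is 2 half-lives, so f = 2^(−2) = 0.25.
At steady state, R = 1/(1 − 0.25) = 4/3.
Single-dose peak C₀ = D/Vd = 750/250 = 3 mg/L.
Steady-state peak Cmax,ss = C₀·R = 3 × 4/3 ≈ 4.000 mg/L.
Peak 4.0 mg/L vs MTC 6 mg/L: below toxic threshold.

4.0 mg/L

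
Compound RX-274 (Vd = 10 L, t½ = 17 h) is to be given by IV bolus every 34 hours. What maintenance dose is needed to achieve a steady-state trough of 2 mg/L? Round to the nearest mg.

60 mg

τ/t½ = 34/17 ≈ 2, so f = (1/2)^(34/17) ≈ 0.250000.
Cmin,ss = (D/Vd)·f/(1−f), so D = Cmin,ss·Vd·(1−f)/f.
D = 2 × 10 × (1−f)/f ≈ 2 × 10 × 3.00000 ≈ 60.00 mg.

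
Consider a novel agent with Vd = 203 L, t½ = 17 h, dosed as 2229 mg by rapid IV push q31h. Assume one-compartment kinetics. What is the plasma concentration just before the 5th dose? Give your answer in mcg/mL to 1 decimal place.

f = (1/2)^(τ/t½) = (1/2)^(31/17) ≈ 0.2825.
C₀ = D/Vd = 2229/203 ≈ 10.980 mcg/mL.
Before the 5th dose, 4 doses have been given. Superposition: Cmin = C₀·(f + f² + … + f^4).
≈ 10.980 × (0.2825 + 0.0798 + 0.0225 + 0.0064) ≈ 10.980 × 0.3912 ≈ 4.295 mcg/mL.

4.3 mcg/mL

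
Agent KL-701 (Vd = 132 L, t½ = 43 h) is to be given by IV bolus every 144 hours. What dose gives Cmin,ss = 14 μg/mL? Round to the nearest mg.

τ/t½ = 144/43 ≈ 3.3488, so f = (1/2)^(144/43) ≈ 0.098152.
Cmin,ss = (D/Vd)·f/(1−f), so D = Cmin,ss·Vd·(1−f)/f.
D = 14 × 132 × (1−f)/f ≈ 14 × 132 × 9.18828 ≈ 16979.94 mg.

16980 mg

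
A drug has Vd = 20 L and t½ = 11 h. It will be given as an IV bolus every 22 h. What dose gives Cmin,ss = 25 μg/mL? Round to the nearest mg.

τ/t½ = 22/11 ≈ 2, so f = (1/2)^(22/11) ≈ 0.250000.
Cmin,ss = (D/Vd)·f/(1−f), so D = Cmin,ss·Vd·(1−f)/f.
D = 25 × 20 × (1−f)/f ≈ 25 × 20 × 3.00000 ≈ 1500.00 mg.

1500 mg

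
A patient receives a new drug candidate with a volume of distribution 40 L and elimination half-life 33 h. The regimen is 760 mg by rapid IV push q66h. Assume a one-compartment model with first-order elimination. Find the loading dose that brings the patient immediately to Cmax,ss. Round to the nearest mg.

1013 mg

f = (1/2)^(66/33) ≈ 0.250000; accumulation ratio R = 1/(1−f) ≈ 1.33333.
Loading dose to hit Cmax,ss on first dose: D_load = D_maint·R ≈ 760 × 1.33333 ≈ 1013.33 mg.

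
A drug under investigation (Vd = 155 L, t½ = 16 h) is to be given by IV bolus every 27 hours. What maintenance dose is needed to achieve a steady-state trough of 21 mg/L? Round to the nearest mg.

7229 mg

τ/t½ = 27/16 ≈ 1.6875, so f = (1/2)^(27/16) ≈ 0.310464.
Cmin,ss = (D/Vd)·f/(1−f), so D = Cmin,ss·Vd·(1−f)/f.
D = 21 × 155 × (1−f)/f ≈ 21 × 155 × 2.22099 ≈ 7229.32 mg.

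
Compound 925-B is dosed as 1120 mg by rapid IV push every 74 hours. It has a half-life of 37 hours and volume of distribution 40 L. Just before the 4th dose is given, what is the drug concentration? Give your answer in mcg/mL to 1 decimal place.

9.2 mcg/mL

f = (1/2)^(τ/t½) = (1/2)^(74/37) ≈ 0.2500.
C₀ = D/Vd = 1120/40 ≈ 28.000 mcg/mL.
Before the 4th dose, 3 doses have been given. Superposition: Cmin = C₀·(f + f² + … + f^3).
≈ 28.000 × (0.2500 + 0.0625 + 0.0156) ≈ 28.000 × 0.3281 ≈ 9.187 mcg/mL.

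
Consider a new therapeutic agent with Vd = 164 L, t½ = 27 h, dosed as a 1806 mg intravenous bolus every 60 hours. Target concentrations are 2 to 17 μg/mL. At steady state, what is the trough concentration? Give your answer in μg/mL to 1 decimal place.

3.0 μg/mL

τ/t½ = 60/27 ≈ 2.2222, so fraction remaining f = (1/2)^(60/27) ≈ 0.2143.
Each bolus raises the concentration by D/Vd = 1806/164 ≈ 11.012 μg/mL.
Steady-state trough Cmin,ss = C₀·f/(1−f) ≈ 11.012 × 0.2143/0.7857 ≈ 3.004 μg/mL.
Trough 3.0 μg/mL vs MEC 2 μg/mL: adequate.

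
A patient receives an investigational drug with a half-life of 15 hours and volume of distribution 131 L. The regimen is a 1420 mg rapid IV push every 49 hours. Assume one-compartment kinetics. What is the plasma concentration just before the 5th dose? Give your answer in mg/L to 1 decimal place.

1.3 mg/L

f = (1/2)^(τ/t½) = (1/2)^(49/15) ≈ 0.1039.
C₀ = D/Vd = 1420/131 ≈ 10.840 mg/L.
Before the 5th dose, 4 doses have been given. Superposition: Cmin = C₀·(f + f² + … + f^4).
≈ 10.840 × (0.1039 + 0.0108 + 0.0011 + 0.0001) ≈ 10.840 × 0.1159 ≈ 1.256 mg/L.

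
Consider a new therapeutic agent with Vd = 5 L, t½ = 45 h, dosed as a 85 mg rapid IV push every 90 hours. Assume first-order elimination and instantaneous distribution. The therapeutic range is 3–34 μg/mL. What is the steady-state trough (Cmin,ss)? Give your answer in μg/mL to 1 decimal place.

The dosing interval is 2 half-lives, so f = 2^(−2) = 0.25.
At steady state, R = 1/(1 − 0.25) = 4/3.
Single-dose peak C₀ = D/Vd = 85/5 = 17 μg/mL.
Steady-state peak Cmax,ss = C₀·R = 17 × 4/3 ≈ 22.667 μg/mL.
Steady-state trough Cmin,ss = Cmax,ss·f ≈ 22.667 × 0.25 ≈ 5.667 μg/mL.
Trough 5.7 μg/mL vs MEC 3 μg/mL: adequate.

5.7 μg/mL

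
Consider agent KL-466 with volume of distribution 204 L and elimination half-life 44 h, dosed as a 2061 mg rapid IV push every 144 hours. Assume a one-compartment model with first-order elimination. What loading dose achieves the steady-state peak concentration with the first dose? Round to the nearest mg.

2299 mg

f = (1/2)^(144/44) ≈ 0.103469; accumulation ratio R = 1/(1−f) ≈ 1.11541.
Loading dose to hit Cmax,ss on first dose: D_load = D_maint·R ≈ 2061 × 1.11541 ≈ 2298.86 mg.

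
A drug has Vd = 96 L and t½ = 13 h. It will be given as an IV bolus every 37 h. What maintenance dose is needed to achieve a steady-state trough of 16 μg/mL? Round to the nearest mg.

τ/t½ = 37/13 ≈ 2.8462, so f = (1/2)^(37/13) ≈ 0.139066.
Cmin,ss = (D/Vd)·f/(1−f), so D = Cmin,ss·Vd·(1−f)/f.
D = 16 × 96 × (1−f)/f ≈ 16 × 96 × 6.19083 ≈ 9509.11 mg.

9509 mg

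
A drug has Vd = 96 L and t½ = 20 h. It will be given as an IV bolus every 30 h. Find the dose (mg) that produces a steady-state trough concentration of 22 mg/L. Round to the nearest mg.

3862 mg

τ/t½ = 30/20 ≈ 1.5, so f = (1/2)^(30/20) ≈ 0.353553.
Cmin,ss = (D/Vd)·f/(1−f), so D = Cmin,ss·Vd·(1−f)/f.
D = 22 × 96 × (1−f)/f ≈ 22 × 96 × 1.82843 ≈ 3861.64 mg.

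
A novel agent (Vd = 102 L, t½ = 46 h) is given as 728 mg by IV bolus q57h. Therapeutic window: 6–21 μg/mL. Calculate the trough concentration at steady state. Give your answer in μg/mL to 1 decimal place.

k = ln2/t½ = ln2/46 ≈ 0.015068 h⁻¹; fraction remaining f = e^(−kτ) = e^(−0.015068×57) ≈ 0.4236.
Accumulation ratio R = 1/(1 − f) ≈ 1/0.5764 ≈ 1.7349.
Each bolus raises the concentration by D/Vd = 728/102 ≈ 7.137 μg/mL.
Steady-state peak Cmax,ss = C₀·R ≈ 7.137 × 1.7349 ≈ 12.382 μg/mL.
Steady-state trough Cmin,ss = Cmax,ss·f ≈ 12.382 × 0.4236 ≈ 5.245 μg/mL.
Trough 5.2 μg/mL vs MEC 6 μg/mL: subtherapeutic.

5.2 μg/mL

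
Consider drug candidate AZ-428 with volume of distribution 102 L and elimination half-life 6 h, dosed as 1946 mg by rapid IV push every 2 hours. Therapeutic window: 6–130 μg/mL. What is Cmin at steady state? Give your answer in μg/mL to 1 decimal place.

τ/t½ = 2/6 ≈ 0.33333, so fraction remaining f = (1/2)^(2/6) ≈ 0.7937.
Single-dose peak C₀ = D/Vd = 1946/102 ≈ 19.078 μg/mL.
Steady-state trough Cmin,ss = C₀·f/(1−f) ≈ 19.078 × 0.7937/0.2063 ≈ 73.399 μg/mL.
Trough 73.4 μg/mL vs MEC 6 μg/mL: adequate.

73.4 μg/mL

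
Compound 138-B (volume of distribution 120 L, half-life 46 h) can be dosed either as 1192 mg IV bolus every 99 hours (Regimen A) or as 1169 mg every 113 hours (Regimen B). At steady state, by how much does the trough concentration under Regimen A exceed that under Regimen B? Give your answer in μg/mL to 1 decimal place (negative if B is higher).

0.7 μg/mL

Regimen A: f = (1/2)^(99/46) ≈ 0.2250; Cmin,ss = (1192/120)·f/(1−f) ≈ 2.884 μg/mL.
Regimen B: f = (1/2)^(113/46) ≈ 0.1822; Cmin,ss = (1169/120)·f/(1−f) ≈ 2.170 μg/mL.
Difference ≈ 2.884 − 2.170 ≈ 0.714 μg/mL.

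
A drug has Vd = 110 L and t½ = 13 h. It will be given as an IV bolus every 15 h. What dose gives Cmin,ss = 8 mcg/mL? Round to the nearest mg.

τ/t½ = 15/13 ≈ 1.1538, so f = (1/2)^(15/13) ≈ 0.449425.
Cmin,ss = (D/Vd)·f/(1−f), so D = Cmin,ss·Vd·(1−f)/f.
D = 8 × 110 × (1−f)/f ≈ 8 × 110 × 1.22507 ≈ 1078.06 mg.

1078 mg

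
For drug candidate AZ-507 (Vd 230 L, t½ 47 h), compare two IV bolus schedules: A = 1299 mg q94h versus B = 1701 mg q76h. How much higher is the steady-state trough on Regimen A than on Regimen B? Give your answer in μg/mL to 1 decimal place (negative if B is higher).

-1.7 μg/mL

Regimen A: f = (1/2)^(94/47) ≈ 0.2500; Cmin,ss = (1299/230)·f/(1−f) ≈ 1.883 μg/mL.
Regimen B: f = (1/2)^(76/47) ≈ 0.3260; Cmin,ss = (1701/230)·f/(1−f) ≈ 3.577 μg/mL.
Difference ≈ 1.883 − 3.577 ≈ -1.694 μg/mL.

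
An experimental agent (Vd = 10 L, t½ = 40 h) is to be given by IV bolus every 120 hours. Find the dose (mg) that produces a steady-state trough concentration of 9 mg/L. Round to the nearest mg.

τ/t½ = 120/40 ≈ 3, so f = (1/2)^(120/40) ≈ 0.125000.
Cmin,ss = (D/Vd)·f/(1−f), so D = Cmin,ss·Vd·(1−f)/f.
D = 9 × 10 × (1−f)/f ≈ 9 × 10 × 7.00000 ≈ 630.00 mg.

630 mg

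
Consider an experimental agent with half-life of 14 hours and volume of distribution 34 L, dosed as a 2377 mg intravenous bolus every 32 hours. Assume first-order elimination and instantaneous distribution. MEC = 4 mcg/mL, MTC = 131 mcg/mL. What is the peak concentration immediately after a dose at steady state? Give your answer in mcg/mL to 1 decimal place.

k = ln2/t½ = ln2/14 ≈ 0.049511 h⁻¹; fraction remaining f = e^(−kτ) = e^(−0.049511×32) ≈ 0.2051.
At steady state, accumulation factor R = 1/(1 − e^(−kτ)) ≈ 1.2580.
Each bolus raises the concentration by D/Vd = 2377/34 ≈ 69.912 mcg/mL.
Steady-state peak Cmax,ss = C₀·R ≈ 69.912 × 1.2580 ≈ 87.949 mcg/mL.
Peak 87.9 mcg/mL vs MTC 131 mcg/mL: below toxic threshold.

87.9 mcg/mL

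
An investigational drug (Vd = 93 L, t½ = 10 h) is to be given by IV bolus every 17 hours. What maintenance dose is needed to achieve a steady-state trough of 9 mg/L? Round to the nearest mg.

τ/t½ = 17/10 ≈ 1.7, so f = (1/2)^(17/10) ≈ 0.307786.
Cmin,ss = (D/Vd)·f/(1−f), so D = Cmin,ss·Vd·(1−f)/f.
D = 9 × 93 × (1−f)/f ≈ 9 × 93 × 2.24901 ≈ 1882.42 mg.

1882 mg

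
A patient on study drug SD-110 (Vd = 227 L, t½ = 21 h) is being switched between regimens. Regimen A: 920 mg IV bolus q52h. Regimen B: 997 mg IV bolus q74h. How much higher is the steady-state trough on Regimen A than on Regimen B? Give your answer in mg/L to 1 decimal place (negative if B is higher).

Regimen A: f = (1/2)^(52/21) ≈ 0.1797; Cmin,ss = (920/227)·f/(1−f) ≈ 0.888 mg/L.
Regimen B: f = (1/2)^(74/21) ≈ 0.0869; Cmin,ss = (997/227)·f/(1−f) ≈ 0.418 mg/L.
Difference ≈ 0.888 − 0.418 ≈ 0.470 mg/L.

0.5 mg/L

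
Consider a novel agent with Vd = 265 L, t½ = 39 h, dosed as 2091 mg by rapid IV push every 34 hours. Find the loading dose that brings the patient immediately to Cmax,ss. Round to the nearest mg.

4610 mg

f = (1/2)^(34/39) ≈ 0.546467; accumulation ratio R = 1/(1−f) ≈ 2.20491.
Loading dose to hit Cmax,ss on first dose: D_load = D_maint·R ≈ 2091 × 2.20491 ≈ 4610.47 mg.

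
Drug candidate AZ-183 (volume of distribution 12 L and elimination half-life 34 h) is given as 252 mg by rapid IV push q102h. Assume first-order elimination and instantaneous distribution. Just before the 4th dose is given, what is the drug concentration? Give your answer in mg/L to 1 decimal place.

f = (1/2)^(τ/t½) = (1/2)^(102/34) ≈ 0.1250.
C₀ = D/Vd = 252/12 ≈ 21.000 mg/L.
Before the 4th dose, 3 doses have been given. Superposition: Cmin = C₀·(f + f² + … + f^3).
≈ 21.000 × (0.1250 + 0.0156 + 0.0020) ≈ 21.000 × 0.1426 ≈ 2.995 mg/L.

3.0 mg/L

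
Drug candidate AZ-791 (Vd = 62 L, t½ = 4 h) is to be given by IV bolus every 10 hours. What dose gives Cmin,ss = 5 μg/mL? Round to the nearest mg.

τ/t½ = 10/4 ≈ 2.5, so f = (1/2)^(10/4) ≈ 0.176777.
Cmin,ss = (D/Vd)·f/(1−f), so D = Cmin,ss·Vd·(1−f)/f.
D = 5 × 62 × (1−f)/f ≈ 5 × 62 × 4.65684 ≈ 1443.62 mg.

1444 mg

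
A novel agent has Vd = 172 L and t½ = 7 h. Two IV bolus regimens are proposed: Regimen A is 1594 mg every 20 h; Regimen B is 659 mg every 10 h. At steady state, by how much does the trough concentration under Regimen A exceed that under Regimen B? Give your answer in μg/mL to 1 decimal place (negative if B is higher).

-0.8 μg/mL

Regimen A: f = (1/2)^(20/7) ≈ 0.1380; Cmin,ss = (1594/172)·f/(1−f) ≈ 1.484 μg/mL.
Regimen B: f = (1/2)^(10/7) ≈ 0.3715; Cmin,ss = (659/172)·f/(1−f) ≈ 2.265 μg/mL.
Difference ≈ 1.484 − 2.265 ≈ -0.781 μg/mL.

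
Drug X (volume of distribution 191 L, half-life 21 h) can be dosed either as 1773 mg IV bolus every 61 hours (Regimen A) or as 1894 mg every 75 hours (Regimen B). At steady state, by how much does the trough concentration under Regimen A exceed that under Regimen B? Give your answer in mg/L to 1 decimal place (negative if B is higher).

Regimen A: f = (1/2)^(61/21) ≈ 0.1335; Cmin,ss = (1773/191)·f/(1−f) ≈ 1.430 mg/L.
Regimen B: f = (1/2)^(75/21) ≈ 0.0841; Cmin,ss = (1894/191)·f/(1−f) ≈ 0.911 mg/L.
Difference ≈ 1.430 − 0.911 ≈ 0.519 mg/L.

0.5 mg/L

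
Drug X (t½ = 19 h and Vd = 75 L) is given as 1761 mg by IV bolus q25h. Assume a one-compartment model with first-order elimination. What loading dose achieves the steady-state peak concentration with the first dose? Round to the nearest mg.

2943 mg

f = (1/2)^(25/19) ≈ 0.401706; accumulation ratio R = 1/(1−f) ≈ 1.67142.
Loading dose to hit Cmax,ss on first dose: D_load = D_maint·R ≈ 1761 × 1.67142 ≈ 2943.37 mg.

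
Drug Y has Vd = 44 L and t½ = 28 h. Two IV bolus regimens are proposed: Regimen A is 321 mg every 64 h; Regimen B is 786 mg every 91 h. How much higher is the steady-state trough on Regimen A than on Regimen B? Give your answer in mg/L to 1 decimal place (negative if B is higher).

Regimen A: f = (1/2)^(64/28) ≈ 0.2051; Cmin,ss = (321/44)·f/(1−f) ≈ 1.882 mg/L.
Regimen B: f = (1/2)^(91/28) ≈ 0.1051; Cmin,ss = (786/44)·f/(1−f) ≈ 2.098 mg/L.
Difference ≈ 1.882 − 2.098 ≈ -0.216 mg/L.

-0.2 mg/L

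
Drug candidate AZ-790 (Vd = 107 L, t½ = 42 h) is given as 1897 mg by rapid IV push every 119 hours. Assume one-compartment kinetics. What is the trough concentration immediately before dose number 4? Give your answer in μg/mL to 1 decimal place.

2.9 μg/mL

f = (1/2)^(τ/t½) = (1/2)^(119/42) ≈ 0.1403.
C₀ = D/Vd = 1897/107 ≈ 17.729 μg/mL.
Before the 4th dose, 3 doses have been given. Superposition: Cmin = C₀·(f + f² + … + f^3).
≈ 17.729 × (0.1403 + 0.0197 + 0.0028) ≈ 17.729 × 0.1628 ≈ 2.886 μg/mL.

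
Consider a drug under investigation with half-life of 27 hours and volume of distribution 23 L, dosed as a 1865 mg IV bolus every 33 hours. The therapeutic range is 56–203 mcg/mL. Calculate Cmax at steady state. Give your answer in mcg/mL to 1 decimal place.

141.9 mcg/mL

Over one 33-h interval, 33/27 ≈ 1.2222 half-lives elapse, leaving f ≈ 0.4286 of each dose.
At steady state, accumulation factor R = 1/(1 − e^(−kτ)) ≈ 1.7501.
Each bolus raises the concentration by D/Vd = 1865/23 ≈ 81.087 mcg/mL.
Steady-state peak Cmax,ss = C₀·R ≈ 81.087 × 1.7501 ≈ 141.910 mcg/mL.
Peak 141.9 mcg/mL vs MTC 203 mcg/mL: below toxic threshold.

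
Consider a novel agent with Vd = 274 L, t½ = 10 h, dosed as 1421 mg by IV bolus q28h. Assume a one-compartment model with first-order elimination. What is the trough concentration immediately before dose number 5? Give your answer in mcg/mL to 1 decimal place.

0.9 mcg/mL

f = (1/2)^(τ/t½) = (1/2)^(28/10) ≈ 0.1436.
C₀ = D/Vd = 1421/274 ≈ 5.186 mcg/mL.
Before the 5th dose, 4 doses have been given. Superposition: Cmin = C₀·(f + f² + … + f^4).
≈ 5.186 × (0.1436 + 0.0206 + 0.0030 + 0.0004) ≈ 5.186 × 0.1676 ≈ 0.869 mcg/mL.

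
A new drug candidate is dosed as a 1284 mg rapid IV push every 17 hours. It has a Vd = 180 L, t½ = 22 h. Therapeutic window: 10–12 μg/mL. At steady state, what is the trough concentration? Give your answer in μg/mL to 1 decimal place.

10.1 μg/mL

k = ln2/t½ = ln2/22 ≈ 0.031507 h⁻¹; fraction remaining f = e^(−kτ) = e^(−0.031507×17) ≈ 0.5853.
At steady state, accumulation factor R = 1/(1 − e^(−kτ)) ≈ 2.4114.
Single-dose peak C₀ = D/Vd = 1284/180 ≈ 7.133 μg/mL.
Steady-state peak Cmax,ss = C₀·R ≈ 7.133 × 2.4114 ≈ 17.201 μg/mL.
One interval later, Cmin,ss = Cmax,ss·e^(−kτ) ≈ 17.201 × 0.5853 ≈ 10.068 μg/mL.
Trough 10.1 μg/mL vs MEC 10 μg/mL: adequate.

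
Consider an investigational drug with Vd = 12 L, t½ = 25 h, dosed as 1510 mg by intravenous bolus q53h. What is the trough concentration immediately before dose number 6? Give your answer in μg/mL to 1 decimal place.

37.6 μg/mL

f = (1/2)^(τ/t½) = (1/2)^(53/25) ≈ 0.2300.
C₀ = D/Vd = 1510/12 ≈ 125.833 μg/mL.
Before the 6th dose, 5 doses have been given. Superposition: Cmin = C₀·(f + f² + … + f^5).
≈ 125.833 × (0.2300 + 0.0529 + 0.0122 + 0.0028 + 0.0006) ≈ 125.833 × 0.2985 ≈ 37.561 μg/mL.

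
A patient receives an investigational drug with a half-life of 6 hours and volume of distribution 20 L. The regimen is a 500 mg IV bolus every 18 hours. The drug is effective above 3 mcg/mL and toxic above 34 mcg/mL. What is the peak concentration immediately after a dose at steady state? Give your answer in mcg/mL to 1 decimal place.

The dosing interval is 3 half-lives, so f = 2^(−3) = 0.125.
Accumulation ratio R = 1/(1 − f) = 1/0.875 = 8/7.
Single-dose peak C₀ = D/Vd = 500/20 = 25 mcg/mL.
Steady-state peak Cmax,ss = C₀·R = 25 × 8/7 ≈ 28.571 mcg/mL.
Peak 28.6 mcg/mL vs MTC 34 mcg/mL: below toxic threshold.

28.6 mcg/mL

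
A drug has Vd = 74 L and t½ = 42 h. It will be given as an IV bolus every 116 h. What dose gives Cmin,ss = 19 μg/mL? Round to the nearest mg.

8131 mg

τ/t½ = 116/42 ≈ 2.7619, so f = (1/2)^(116/42) ≈ 0.147429.
Cmin,ss = (D/Vd)·f/(1−f), so D = Cmin,ss·Vd·(1−f)/f.
D = 19 × 74 × (1−f)/f ≈ 19 × 74 × 5.78293 ≈ 8130.80 mg.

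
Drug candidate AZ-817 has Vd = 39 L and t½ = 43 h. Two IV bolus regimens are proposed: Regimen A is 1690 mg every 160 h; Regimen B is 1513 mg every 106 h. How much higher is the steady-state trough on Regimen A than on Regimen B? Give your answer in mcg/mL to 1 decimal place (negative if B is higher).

-5.0 mcg/mL

Regimen A: f = (1/2)^(160/43) ≈ 0.0758; Cmin,ss = (1690/39)·f/(1−f) ≈ 3.554 mcg/mL.
Regimen B: f = (1/2)^(106/43) ≈ 0.1811; Cmin,ss = (1513/39)·f/(1−f) ≈ 8.579 mcg/mL.
Difference ≈ 3.554 − 8.579 ≈ -5.025 mcg/mL.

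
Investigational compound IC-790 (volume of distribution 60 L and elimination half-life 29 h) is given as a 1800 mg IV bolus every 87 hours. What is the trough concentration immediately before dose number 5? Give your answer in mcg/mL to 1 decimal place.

4.3 mcg/mL

f = (1/2)^(τ/t½) = (1/2)^(87/29) ≈ 0.1250.
C₀ = D/Vd = 1800/60 ≈ 30.000 mcg/mL.
Before the 5th dose, 4 doses have been given. Superposition: Cmin = C₀·(f + f² + … + f^4).
≈ 30.000 × (0.1250 + 0.0156 + 0.0020 + 0.0002) ≈ 30.000 × 0.1428 ≈ 4.284 mcg/mL.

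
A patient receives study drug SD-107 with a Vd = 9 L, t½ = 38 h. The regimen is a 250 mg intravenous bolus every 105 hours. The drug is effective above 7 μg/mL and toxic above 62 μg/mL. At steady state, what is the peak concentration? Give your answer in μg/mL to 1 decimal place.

k = ln2/t½ = ln2/38 ≈ 0.018241 h⁻¹; fraction remaining f = e^(−kτ) = e^(−0.018241×105) ≈ 0.1473.
Accumulation ratio R = 1/(1 − f) ≈ 1/0.8527 ≈ 1.1727.
Each bolus raises the concentration by D/Vd = 250/9 ≈ 27.778 μg/mL.
Cmax,ss = C₀/(1 − f) ≈ 27.778/0.8527 ≈ 32.577 μg/mL.
Peak 32.6 μg/mL vs MTC 62 μg/mL: below toxic threshold.

32.6 μg/mL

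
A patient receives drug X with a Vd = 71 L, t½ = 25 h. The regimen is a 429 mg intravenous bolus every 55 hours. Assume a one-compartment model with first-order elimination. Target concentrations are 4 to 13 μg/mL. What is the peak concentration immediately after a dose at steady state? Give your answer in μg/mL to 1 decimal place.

Over one 55-h interval, 55/25 ≈ 2.2 half-lives elapse, leaving f ≈ 0.2176 of each dose.
At steady state, accumulation factor R = 1/(1 − e^(−kτ)) ≈ 1.2781.
Each bolus raises the concentration by D/Vd = 429/71 ≈ 6.042 μg/mL.
Steady-state peak Cmax,ss = C₀·R ≈ 6.042 × 1.2781 ≈ 7.722 μg/mL.
Peak 7.7 μg/mL vs MTC 13 μg/mL: below toxic threshold.

7.7 μg/mL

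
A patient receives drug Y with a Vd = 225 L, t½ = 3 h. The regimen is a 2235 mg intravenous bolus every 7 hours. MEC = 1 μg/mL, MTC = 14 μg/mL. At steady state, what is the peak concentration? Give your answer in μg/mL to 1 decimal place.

Over one 7-h interval, 7/3 ≈ 2.3333 half-lives elapse, leaving f ≈ 0.1984 of each dose.
Accumulation ratio R = 1/(1 − f) ≈ 1/0.8016 ≈ 1.2475.
Single-dose peak C₀ = D/Vd = 2235/225 ≈ 9.933 μg/mL.
Steady-state peak Cmax,ss = C₀·R ≈ 9.933 × 1.2475 ≈ 12.391 μg/mL.
Peak 12.4 μg/mL vs MTC 14 μg/mL: below toxic threshold.

12.4 μg/mL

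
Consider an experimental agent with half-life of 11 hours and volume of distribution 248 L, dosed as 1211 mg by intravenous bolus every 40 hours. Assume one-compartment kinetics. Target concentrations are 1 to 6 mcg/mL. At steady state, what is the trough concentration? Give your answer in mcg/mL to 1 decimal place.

k = ln2/t½ = ln2/11 ≈ 0.063013 h⁻¹; fraction remaining f = e^(−kτ) = e^(−0.063013×40) ≈ 0.0804.
Accumulation ratio R = 1/(1 − f) ≈ 1/0.9196 ≈ 1.0874.
Each bolus raises the concentration by D/Vd = 1211/248 ≈ 4.883 mcg/mL.
Steady-state peak Cmax,ss = C₀·R ≈ 4.883 × 1.0874 ≈ 5.310 mcg/mL.
Steady-state trough Cmin,ss = Cmax,ss·f ≈ 5.310 × 0.0804 ≈ 0.427 mcg/mL.
Trough 0.4 mcg/mL vs MEC 1 mcg/mL: subtherapeutic.

0.4 mcg/mL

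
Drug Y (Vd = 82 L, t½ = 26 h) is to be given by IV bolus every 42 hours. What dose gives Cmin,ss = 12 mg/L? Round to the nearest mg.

τ/t½ = 42/26 ≈ 1.6154, so f = (1/2)^(42/26) ≈ 0.326378.
Cmin,ss = (D/Vd)·f/(1−f), so D = Cmin,ss·Vd·(1−f)/f.
D = 12 × 82 × (1−f)/f ≈ 12 × 82 × 2.06393 ≈ 2030.91 mg.

2031 mg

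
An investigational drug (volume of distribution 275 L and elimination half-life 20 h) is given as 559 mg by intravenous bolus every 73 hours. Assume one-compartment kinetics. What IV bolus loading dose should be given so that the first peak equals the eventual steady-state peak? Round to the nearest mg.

607 mg

f = (1/2)^(73/20) ≈ 0.079660; accumulation ratio R = 1/(1−f) ≈ 1.08655.
Loading dose to hit Cmax,ss on first dose: D_load = D_maint·R ≈ 559 × 1.08655 ≈ 607.38 mg.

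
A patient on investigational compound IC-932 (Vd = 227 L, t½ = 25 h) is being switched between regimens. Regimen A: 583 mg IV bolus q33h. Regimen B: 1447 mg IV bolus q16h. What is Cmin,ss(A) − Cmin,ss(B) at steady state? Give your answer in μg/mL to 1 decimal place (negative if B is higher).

Regimen A: f = (1/2)^(33/25) ≈ 0.4005; Cmin,ss = (583/227)·f/(1−f) ≈ 1.716 μg/mL.
Regimen B: f = (1/2)^(16/25) ≈ 0.6417; Cmin,ss = (1447/227)·f/(1−f) ≈ 11.416 μg/mL.
Difference ≈ 1.716 − 11.416 ≈ -9.700 μg/mL.

-9.7 μg/mL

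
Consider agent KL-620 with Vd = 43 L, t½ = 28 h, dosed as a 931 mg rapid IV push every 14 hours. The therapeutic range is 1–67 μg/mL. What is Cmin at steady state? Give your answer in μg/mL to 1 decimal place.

52.3 μg/mL

τ/t½ = 14/28 ≈ 0.5, so fraction remaining f = (1/2)^(14/28) ≈ 0.7071.
Each bolus raises the concentration by D/Vd = 931/43 ≈ 21.651 μg/mL.
Steady-state trough Cmin,ss = C₀·f/(1−f) ≈ 21.651 × 0.7071/0.2929 ≈ 52.268 μg/mL.
Trough 52.3 μg/mL vs MEC 1 μg/mL: adequate.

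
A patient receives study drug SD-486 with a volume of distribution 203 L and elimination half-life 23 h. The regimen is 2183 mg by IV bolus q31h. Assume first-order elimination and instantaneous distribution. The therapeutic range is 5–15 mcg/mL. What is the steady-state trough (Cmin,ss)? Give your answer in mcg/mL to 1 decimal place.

k = ln2/t½ = ln2/23 ≈ 0.030137 h⁻¹; fraction remaining f = e^(−kτ) = e^(−0.030137×31) ≈ 0.3929.
Each bolus raises the concentration by D/Vd = 2183/203 ≈ 10.754 mcg/mL.
Steady-state trough Cmin,ss = C₀·f/(1−f) ≈ 10.754 × 0.3929/0.6071 ≈ 6.960 mcg/mL.
Trough 7.0 mcg/mL vs MEC 5 mcg/mL: adequate.

7.0 mcg/mL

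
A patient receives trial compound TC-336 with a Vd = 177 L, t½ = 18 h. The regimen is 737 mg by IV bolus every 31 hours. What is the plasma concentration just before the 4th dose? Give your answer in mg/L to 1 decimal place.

1.8 mg/L

f = (1/2)^(τ/t½) = (1/2)^(31/18) ≈ 0.3031.
C₀ = D/Vd = 737/177 ≈ 4.164 mg/L.
Before the 4th dose, 3 doses have been given. Superposition: Cmin = C₀·(f + f² + … + f^3).
≈ 4.164 × (0.3031 + 0.0919 + 0.0278) ≈ 4.164 × 0.4228 ≈ 1.761 mg/L.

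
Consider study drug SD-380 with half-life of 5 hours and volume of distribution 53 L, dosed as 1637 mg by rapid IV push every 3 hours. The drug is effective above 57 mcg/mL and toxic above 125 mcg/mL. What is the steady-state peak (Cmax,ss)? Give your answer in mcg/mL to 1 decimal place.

90.8 mcg/mL

τ/t½ = 3/5 ≈ 0.6, so fraction remaining f = (1/2)^(3/5) ≈ 0.6598.
Accumulation ratio R = 1/(1 − f) ≈ 1/0.3402 ≈ 2.9394.
Single-dose peak C₀ = D/Vd = 1637/53 ≈ 30.887 mcg/mL.
Steady-state peak Cmax,ss = C₀·R ≈ 30.887 × 2.9394 ≈ 90.789 mcg/mL.
Peak 90.8 mcg/mL vs MTC 125 mcg/mL: below toxic threshold.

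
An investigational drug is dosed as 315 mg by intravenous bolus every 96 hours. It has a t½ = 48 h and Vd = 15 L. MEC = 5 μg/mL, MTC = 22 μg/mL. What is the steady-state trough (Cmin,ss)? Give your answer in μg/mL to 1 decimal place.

7.0 μg/mL

τ = 96 h = 2 half-lives, so f = (1/2)^2 = 0.25.
Accumulation ratio R = 1/(1 − f) = 1/0.75 = 4/3.
Single-dose peak C₀ = D/Vd = 315/15 = 21 μg/mL.
Steady-state peak Cmax,ss = C₀·R = 21 × 4/3 ≈ 28.000 μg/mL.
Steady-state trough Cmin,ss = Cmax,ss·f ≈ 28.000 × 0.25 ≈ 7.000 μg/mL.
Trough 7.0 μg/mL vs MEC 5 μg/mL: adequate.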